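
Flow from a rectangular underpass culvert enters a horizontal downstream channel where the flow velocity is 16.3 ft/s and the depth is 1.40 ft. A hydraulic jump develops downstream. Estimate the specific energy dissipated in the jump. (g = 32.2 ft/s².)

ΔE = 0.900 ft

Fr₁ = V₁/√(g·y₁) = 16.3/√(32.2×1.40) = 2.43.
Bélanger equation: y₂/y₁ = ½[√(1 + 8Fr₁²) − 1] = ½[√48.15 − 1] = 2.97.
y₂ = 2.97 × 1.40 = 4.16 ft.
q = V₁·y₁ = 16.3 × 1.40 = 22.8 ft²/s. V₂ = q/y₂ = 22.8/4.16 = 5.49 ft/s. E₁ = y₁ + V₁²/2g = 5.53 ft; E₂ = y₂ + V₂²/2g = 4.63 ft. ΔE = E₁ − E₂ = 0.900 ft.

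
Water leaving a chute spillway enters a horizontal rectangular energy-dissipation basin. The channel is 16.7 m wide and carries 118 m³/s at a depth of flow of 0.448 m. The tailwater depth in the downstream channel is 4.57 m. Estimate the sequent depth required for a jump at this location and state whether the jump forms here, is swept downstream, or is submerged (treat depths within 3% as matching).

q = Q/b = 118/16.7 = 7.07 m²/s; V₁ = q/y₁ = 15.8 m/s. Fr₁ = V₁/√(g·y₁) = 7.52.
By Bélanger, y₂/y₁ = ½[√(1 + 8Fr₁²) − 1] = ½[√453.8 − 1] = 10.2.
y₂ = 10.2 × 0.448 = 4.55 m.
Tailwater y_tw = 4.57 m: y_tw ≈ y₂, so the jump forms here.

y₂ = 4.55 m; the jump forms here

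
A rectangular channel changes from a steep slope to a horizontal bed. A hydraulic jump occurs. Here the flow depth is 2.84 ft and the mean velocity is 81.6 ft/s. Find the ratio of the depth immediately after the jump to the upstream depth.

y₂/y₁ = 11.6

Fr₁ = V₁/√(g·y₁) = 81.6/√(32.2×2.84) = 8.53.
By Bélanger, y₂/y₁ = ½[√(1 + 8Fr₁²) − 1] = ½[√583.5 − 1] = 11.6.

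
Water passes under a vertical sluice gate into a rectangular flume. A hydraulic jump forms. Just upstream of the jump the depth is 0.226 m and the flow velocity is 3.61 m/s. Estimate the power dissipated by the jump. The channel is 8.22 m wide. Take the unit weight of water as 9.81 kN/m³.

Fr₁ = V₁/√(g·y₁) = 3.61/√(9.81×0.226) = 2.42.
By Bélanger, y₂/y₁ = ½[√(1 + 8Fr₁²) − 1] = ½[√48.02 − 1] = 2.96.
y₂ = 2.96 × 0.226 = 0.670 m.
q = V₁·y₁ = 3.61 × 0.226 = 0.816 m²/s. V₂ = q/y₂ = 0.816/0.670 = 1.22 m/s. E₁ = y₁ + V₁²/2g = 0.890 m; E₂ = y₂ + V₂²/2g = 0.746 m. ΔE = E₁ − E₂ = 0.145 m.
Q = q·b = 0.816 × 8.22 = 6.71 m³/s. P = γ·Q·ΔE = 9.81 × 6.71 × 0.145 = 9.51 kW.

P = 9.51 kW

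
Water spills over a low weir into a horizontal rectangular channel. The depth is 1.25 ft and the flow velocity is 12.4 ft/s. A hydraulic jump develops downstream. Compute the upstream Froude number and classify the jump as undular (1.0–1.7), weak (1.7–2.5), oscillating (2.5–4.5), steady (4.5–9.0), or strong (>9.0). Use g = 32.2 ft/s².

Fr₁ = V₁/√(g·y₁) = 12.4/√(32.2×1.25) = 1.95.
Fr₁ = 1.95 lies in the weak range.

Fr₁ = 1.95; weak jump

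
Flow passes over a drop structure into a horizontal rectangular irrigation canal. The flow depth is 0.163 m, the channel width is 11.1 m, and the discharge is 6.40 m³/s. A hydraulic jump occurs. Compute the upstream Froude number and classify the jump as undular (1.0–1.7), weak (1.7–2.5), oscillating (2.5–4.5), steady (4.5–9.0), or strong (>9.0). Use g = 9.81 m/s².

q = Q/b = 6.40/11.1 = 0.577 m²/s; V₁ = q/y₁ = 3.54 m/s. Fr₁ = V₁/√(g·y₁) = 2.80.
Fr₁ = 2.80 lies in the oscillating range.

Fr₁ = 2.80; oscillating jump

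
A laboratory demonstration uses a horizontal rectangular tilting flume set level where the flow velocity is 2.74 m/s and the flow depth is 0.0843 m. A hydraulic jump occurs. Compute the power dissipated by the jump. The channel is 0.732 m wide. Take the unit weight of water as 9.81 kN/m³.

Fr₁ = V₁/√(g·y₁) = 2.74/√(9.81×0.0843) = 3.01.
By Bélanger, y₂/y₁ = ½[√(1 + 8Fr₁²) − 1] = ½[√73.63 − 1] = 3.79.
y₂ = 3.79 × 0.0843 = 0.320 m.
q = V₁·y₁ = 2.74 × 0.0843 = 0.231 m²/s. V₂ = q/y₂ = 0.231/0.320 = 0.723 m/s. E₁ = y₁ + V₁²/2g = 0.467 m; E₂ = y₂ + V₂²/2g = 0.346 m. ΔE = E₁ − E₂ = 0.121 m.
Q = q·b = 0.231 × 0.732 = 0.169 m³/s. P = γ·Q·ΔE = 9.81 × 0.169 × 0.121 = 0.200 kW.

P = 0.200 kW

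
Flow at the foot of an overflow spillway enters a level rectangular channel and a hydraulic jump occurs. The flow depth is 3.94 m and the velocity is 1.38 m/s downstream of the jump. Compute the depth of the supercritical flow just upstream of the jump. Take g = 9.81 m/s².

y₁ = 0.356 m

Fr₂ = V₂/√(g·y₂) = 1.38/√(9.81×3.94) = 0.222.
From the momentum equation (using Fr₂), y₁/y₂ = ½[√(1 + 8Fr₂²) − 1] = ½[√1.394 − 1] = 0.0904.
y₁ = 0.0904 × 3.94 = 0.356 m.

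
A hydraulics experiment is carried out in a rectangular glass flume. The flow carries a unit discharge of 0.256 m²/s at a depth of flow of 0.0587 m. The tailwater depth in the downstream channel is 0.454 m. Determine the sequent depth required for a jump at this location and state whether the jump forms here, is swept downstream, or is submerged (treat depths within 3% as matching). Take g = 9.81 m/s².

y₂ = 0.449 m; the jump forms here

V₁ = q/y₁ = 0.256/0.0587 = 4.36 m/s. Fr₁ = V₁/√(g·y₁) = 4.36/√(9.81×0.0587) = 5.75.
From the momentum equation for a rectangular channel, y₂/y₁ = ½[√(1 + 8Fr₁²) − 1] = ½[√265.2 − 1] = 7.64.
y₂ = 7.64 × 0.0587 = 0.449 m.
Tailwater y_tw = 0.454 m: y_tw ≈ y₂, so the jump forms here.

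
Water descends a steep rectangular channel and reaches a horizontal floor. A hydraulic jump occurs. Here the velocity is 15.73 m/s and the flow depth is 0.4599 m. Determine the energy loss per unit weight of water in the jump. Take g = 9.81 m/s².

ΔE = 8.353 m

Fr₁ = V₁/√(g·y₁) = 15.73/√(9.81×0.4599) = 7.406.
Bélanger equation: y₂/y₁ = ½[√(1 + 8Fr₁²) − 1] = ½[√439.75 − 1] = 9.985.
y₂ = 9.985 × 0.4599 = 4.592 m.
q = V₁·y₁ = 15.73 × 0.4599 = 7.234 m²/s. V₂ = q/y₂ = 7.234/4.592 = 1.575 m/s. E₁ = y₁ + V₁²/2g = 13.07 m; E₂ = y₂ + V₂²/2g = 4.719 m. ΔE = E₁ − E₂ = 8.353 m.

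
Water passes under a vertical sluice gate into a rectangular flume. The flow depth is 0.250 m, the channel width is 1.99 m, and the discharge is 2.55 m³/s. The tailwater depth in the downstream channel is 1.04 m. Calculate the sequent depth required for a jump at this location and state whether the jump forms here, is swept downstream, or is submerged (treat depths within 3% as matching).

y₂ = 1.04 m; the jump forms here

q = Q/b = 2.55/1.99 = 1.28 m²/s; V₁ = q/y₁ = 5.13 m/s. Fr₁ = V₁/√(g·y₁) = 3.27.
Bélanger equation: y₂/y₁ = ½[√(1 + 8Fr₁²) − 1] = ½[√86.70 − 1] = 4.16.
y₂ = 4.16 × 0.250 = 1.04 m.
Tailwater y_tw = 1.04 m: y_tw ≈ y₂, so the jump forms here.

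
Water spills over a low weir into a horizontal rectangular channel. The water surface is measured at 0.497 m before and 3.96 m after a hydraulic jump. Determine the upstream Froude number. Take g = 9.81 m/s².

For a rectangular channel the momentum equation gives q² = ½·g·y₁·y₂·(y₁ + y₂) = ½×9.81×0.497×3.96×4.46 = 43.0.
q = √43.0 = 6.56 m²/s.
V₁ = q/y₁ = 13.2 m/s; Fr₁ = V₁/√(g·y₁) = 5.98.

Fr₁ = 5.98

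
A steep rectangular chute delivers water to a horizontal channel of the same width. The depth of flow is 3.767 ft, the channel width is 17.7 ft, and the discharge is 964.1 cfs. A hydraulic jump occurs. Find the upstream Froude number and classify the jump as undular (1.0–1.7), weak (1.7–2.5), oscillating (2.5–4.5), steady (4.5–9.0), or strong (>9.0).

q = Q/b = 964.1/17.7 = 54.47 ft²/s; V₁ = q/y₁ = 14.46 ft/s. Fr₁ = V₁/√(g·y₁) = 1.313.
Fr₁ = 1.313 lies in the undular range.

Fr₁ = 1.313; undular jump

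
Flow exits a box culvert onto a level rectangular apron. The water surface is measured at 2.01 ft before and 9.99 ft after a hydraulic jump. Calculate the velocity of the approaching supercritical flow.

V₁ = 31.0 ft/s

For a rectangular channel the momentum equation gives q² = ½·g·y₁·y₂·(y₁ + y₂) = ½×32.2×2.01×9.99×12.0 = 3879.
q = √3879 = 62.3 ft²/s.
V₁ = q/y₁ = 62.3/2.01 = 31.0 ft/s.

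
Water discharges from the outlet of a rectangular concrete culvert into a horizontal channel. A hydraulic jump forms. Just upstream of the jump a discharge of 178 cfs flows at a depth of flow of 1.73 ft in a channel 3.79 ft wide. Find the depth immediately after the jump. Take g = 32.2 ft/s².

q = Q/b = 178/3.79 = 47.0 ft²/s; V₁ = q/y₁ = 27.1 ft/s. Fr₁ = V₁/√(g·y₁) = 3.64.
From the momentum equation for a rectangular channel, y₂/y₁ = ½[√(1 + 8Fr₁²) − 1] = ½[√106.8 − 1] = 4.67.
y₂ = 4.67 × 1.73 = 8.08 ft.

y₂ = 8.08 ft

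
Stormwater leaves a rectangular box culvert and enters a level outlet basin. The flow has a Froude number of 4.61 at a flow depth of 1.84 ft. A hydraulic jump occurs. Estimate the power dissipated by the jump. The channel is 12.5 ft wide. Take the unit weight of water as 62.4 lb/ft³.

P = 902 hp

Fr₁ = 4.61 (given).
Sequent-depth ratio: y₂/y₁ = ½[√(1 + 8Fr₁²) − 1] = ½[√171.0 − 1] = 6.04.
y₂ = 6.04 × 1.84 = 11.1 ft.
Head loss: ΔE = (y₂ − y₁)³/(4y₁y₂) = (11.1 − 1.84)³/(4×1.84×11.1) = 797/81.8 = 9.74 ft.
V₁ = Fr₁·√(g·y₁) = 4.61×√(32.2×1.84) = 35.5 ft/s; q = V₁·y₁ = 65.3 ft²/s. Q = q·b = 65.3 × 12.5 = 816 cfs. P = γ·Q·ΔE/550 = 62.4 × 816 × 9.74 / 550 = 902 hp.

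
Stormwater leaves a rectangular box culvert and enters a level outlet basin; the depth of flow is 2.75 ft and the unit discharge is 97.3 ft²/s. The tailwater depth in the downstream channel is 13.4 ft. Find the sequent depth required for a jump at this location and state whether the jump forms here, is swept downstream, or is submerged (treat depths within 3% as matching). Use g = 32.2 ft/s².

V₁ = q/y₁ = 97.3/2.75 = 35.4 ft/s. Fr₁ = V₁/√(g·y₁) = 35.4/√(32.2×2.75) = 3.76.
Bélanger equation: y₂/y₁ = ½[√(1 + 8Fr₁²) − 1] = ½[√114.1 − 1] = 4.84.
y₂ = 4.84 × 2.75 = 13.3 ft.
Tailwater y_tw = 13.4 ft: y_tw ≈ y₂, so the jump forms here.

y₂ = 13.3 ft; the jump forms here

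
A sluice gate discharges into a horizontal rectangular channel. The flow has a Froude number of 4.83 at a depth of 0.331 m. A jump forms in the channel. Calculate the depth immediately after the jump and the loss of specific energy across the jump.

y₂ = 2.10 m; ΔE = 1.99 m

Fr₁ = 4.83 (given).
From the momentum equation for a rectangular channel, y₂/y₁ = ½[√(1 + 8Fr₁²) − 1] = ½[√187.6 − 1] = 6.35.
y₂ = 6.35 × 0.331 = 2.10 m.
Head loss: ΔE = (y₂ − y₁)³/(4y₁y₂) = (2.10 − 0.331)³/(4×0.331×2.10) = 5.55/2.78 = 1.99 m.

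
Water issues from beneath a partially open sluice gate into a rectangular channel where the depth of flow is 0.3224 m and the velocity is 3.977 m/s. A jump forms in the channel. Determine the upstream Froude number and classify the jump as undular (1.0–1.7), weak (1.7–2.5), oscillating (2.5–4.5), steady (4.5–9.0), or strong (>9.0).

Fr₁ = V₁/√(g·y₁) = 3.977/√(9.81×0.3224) = 2.236.
Fr₁ = 2.236 lies in the weak range.

Fr₁ = 2.236; weak jump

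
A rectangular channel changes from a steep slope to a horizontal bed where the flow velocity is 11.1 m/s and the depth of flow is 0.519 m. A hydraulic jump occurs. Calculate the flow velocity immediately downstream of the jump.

V₂ = 1.71 m/s

Fr₁ = V₁/√(g·y₁) = 11.1/√(9.81×0.519) = 4.92.
Bélanger equation: y₂/y₁ = ½[√(1 + 8Fr₁²) − 1] = ½[√194.6 − 1] = 6.47.
y₂ = 6.47 × 0.519 = 3.36 m.
q = V₁·y₁ = 11.1 × 0.519 = 5.76 m²/s.
V₂ = q/y₂ = 5.76/3.36 = 1.71 m/s.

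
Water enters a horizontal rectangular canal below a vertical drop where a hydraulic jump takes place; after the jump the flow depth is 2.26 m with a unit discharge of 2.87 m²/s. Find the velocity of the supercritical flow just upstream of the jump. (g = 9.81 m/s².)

V₁ = 9.85 m/s

V₂ = q/y₂ = 2.87/2.26 = 1.27 m/s; Fr₂ = V₂/√(g·y₂) = 0.270.
Since the conjugate-depth ratio holds either way, y₁/y₂ = ½[√(1 + 8Fr₂²) − 1] = ½[√1.582 − 1] = 0.129.
y₁ = 0.129 × 2.26 = 0.291 m.
V₁ = q/y₁ = 2.87/0.291 = 9.85 m/s.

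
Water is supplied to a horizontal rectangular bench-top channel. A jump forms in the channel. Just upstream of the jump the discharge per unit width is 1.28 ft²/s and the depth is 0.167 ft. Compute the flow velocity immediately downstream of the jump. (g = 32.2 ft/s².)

V₁ = q/y₁ = 1.28/0.167 = 7.66 ft/s. Fr₁ = V₁/√(g·y₁) = 7.66/√(32.2×0.167) = 3.31.
From the momentum equation for a rectangular channel, y₂/y₁ = ½[√(1 + 8Fr₁²) − 1] = ½[√88.40 − 1] = 4.20.
y₂ = 4.20 × 0.167 = 0.702 ft.
V₂ = q/y₂ = 1.28/0.702 = 1.82 ft/s.

V₂ = 1.82 ft/s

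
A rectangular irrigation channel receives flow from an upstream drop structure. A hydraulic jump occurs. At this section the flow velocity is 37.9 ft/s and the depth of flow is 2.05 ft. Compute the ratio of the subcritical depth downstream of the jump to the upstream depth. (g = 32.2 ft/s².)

Fr₁ = V₁/√(g·y₁) = 37.9/√(32.2×2.05) = 4.66.
Conjugate-depth relation: y₂/y₁ = ½[√(1 + 8Fr₁²) − 1] = ½[√175.1 − 1] = 6.12.

y₂/y₁ = 6.12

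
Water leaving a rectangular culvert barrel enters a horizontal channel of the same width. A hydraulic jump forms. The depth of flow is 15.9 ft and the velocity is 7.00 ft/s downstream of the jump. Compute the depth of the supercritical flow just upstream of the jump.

Fr₂ = V₂/√(g·y₂) = 7.00/√(32.2×15.9) = 0.309.
From the momentum equation (using Fr₂), y₁/y₂ = ½[√(1 + 8Fr₂²) − 1] = ½[√1.766 − 1] = 0.164.
y₁ = 0.164 × 15.9 = 2.61 ft.

y₁ = 2.61 ft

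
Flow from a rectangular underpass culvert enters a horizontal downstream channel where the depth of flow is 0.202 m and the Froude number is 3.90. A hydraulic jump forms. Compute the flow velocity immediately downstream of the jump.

Fr₁ = 3.90 (given).
Conjugate-depth relation: y₂/y₁ = ½[√(1 + 8Fr₁²) − 1] = ½[√122.7 − 1] = 5.04.
y₂ = 5.04 × 0.202 = 1.02 m.
V₁ = Fr₁·√(g·y₁) = 3.90×√(9.81×0.202) = 5.49 m/s; q = V₁·y₁ = 1.11 m²/s.
V₂ = q/y₂ = 1.11/1.02 = 1.09 m/s.

V₂ = 1.09 m/s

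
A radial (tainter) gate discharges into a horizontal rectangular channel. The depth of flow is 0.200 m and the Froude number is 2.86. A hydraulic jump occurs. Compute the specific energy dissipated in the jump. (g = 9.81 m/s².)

Fr₁ = 2.86 (given).
Bélanger equation: y₂/y₁ = ½[√(1 + 8Fr₁²) − 1] = ½[√66.44 − 1] = 3.58.
y₂ = 3.58 × 0.200 = 0.715 m.
Head loss: ΔE = (y₂ − y₁)³/(4y₁y₂) = (0.715 − 0.200)³/(4×0.200×0.715) = 0.137/0.572 = 0.239 m.

ΔE = 0.239 m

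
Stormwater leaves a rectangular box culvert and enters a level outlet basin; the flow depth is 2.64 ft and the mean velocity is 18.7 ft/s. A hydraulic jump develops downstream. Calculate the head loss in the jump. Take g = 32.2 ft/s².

ΔE = 0.770 ft

Fr₁ = V₁/√(g·y₁) = 18.7/√(32.2×2.64) = 2.03.
Sequent-depth ratio: y₂/y₁ = ½[√(1 + 8Fr₁²) − 1] = ½[√33.91 − 1] = 2.41.
y₂ = 2.41 × 2.64 = 6.37 ft.
Head loss: ΔE = (y₂ − y₁)³/(4y₁y₂) = (6.37 − 2.64)³/(4×2.64×6.37) = 51.8/67.2 = 0.770 ft.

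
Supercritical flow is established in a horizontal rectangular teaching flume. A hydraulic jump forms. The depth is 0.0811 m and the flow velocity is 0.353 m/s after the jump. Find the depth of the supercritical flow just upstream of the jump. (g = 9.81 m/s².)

Fr₂ = V₂/√(g·y₂) = 0.353/√(9.81×0.0811) = 0.396.
Since the conjugate-depth ratio holds either way, y₁/y₂ = ½[√(1 + 8Fr₂²) − 1] = ½[√2.253 − 1] = 0.250.
y₁ = 0.250 × 0.0811 = 0.0203 m.

y₁ = 0.0203 m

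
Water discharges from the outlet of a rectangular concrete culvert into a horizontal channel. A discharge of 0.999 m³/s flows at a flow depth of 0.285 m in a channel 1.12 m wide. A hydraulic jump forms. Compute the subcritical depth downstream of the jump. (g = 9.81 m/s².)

y₂ = 0.625 m

q = Q/b = 0.999/1.12 = 0.892 m²/s; V₁ = q/y₁ = 3.13 m/s. Fr₁ = V₁/√(g·y₁) = 1.87.
Conjugate-depth relation: y₂/y₁ = ½[√(1 + 8Fr₁²) − 1] = ½[√29.03 − 1] = 2.19.
y₂ = 2.19 × 0.285 = 0.625 m.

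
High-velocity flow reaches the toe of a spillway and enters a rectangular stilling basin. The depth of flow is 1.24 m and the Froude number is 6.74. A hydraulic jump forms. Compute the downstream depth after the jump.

Fr₁ = 6.74 (given).
Sequent-depth ratio: y₂/y₁ = ½[√(1 + 8Fr₁²) − 1] = ½[√364.4 − 1] = 9.04.
y₂ = 9.04 × 1.24 = 11.2 m.

y₂ = 11.2 m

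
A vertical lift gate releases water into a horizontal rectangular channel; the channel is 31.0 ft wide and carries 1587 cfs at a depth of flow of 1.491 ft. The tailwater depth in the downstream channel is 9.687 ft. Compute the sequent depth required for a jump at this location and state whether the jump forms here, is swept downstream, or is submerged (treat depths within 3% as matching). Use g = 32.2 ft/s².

q = Q/b = 1587/31.0 = 51.19 ft²/s; V₁ = q/y₁ = 34.34 ft/s. Fr₁ = V₁/√(g·y₁) = 4.955.
Conjugate-depth relation: y₂/y₁ = ½[√(1 + 8Fr₁²) − 1] = ½[√197.44 − 1] = 6.526.
y₂ = 6.526 × 1.491 = 9.730 ft.
Tailwater y_tw = 9.687 ft: y_tw ≈ y₂, so the jump forms here.

y₂ = 9.730 ft; the jump forms here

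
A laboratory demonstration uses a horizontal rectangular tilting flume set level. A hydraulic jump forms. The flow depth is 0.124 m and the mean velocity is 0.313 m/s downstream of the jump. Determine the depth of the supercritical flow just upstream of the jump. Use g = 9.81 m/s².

Fr₂ = V₂/√(g·y₂) = 0.313/√(9.81×0.124) = 0.284.
Applying the sequent-depth relation in reverse, y₁/y₂ = ½[√(1 + 8Fr₂²) − 1] = ½[√1.644 − 1] = 0.141.
y₁ = 0.141 × 0.124 = 0.0175 m.

y₁ = 0.0175 m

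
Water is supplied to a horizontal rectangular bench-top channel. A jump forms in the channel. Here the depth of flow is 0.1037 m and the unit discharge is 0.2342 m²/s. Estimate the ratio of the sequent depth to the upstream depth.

y₂/y₁ = 2.706

V₁ = q/y₁ = 0.2342/0.1037 = 2.258 m/s. Fr₁ = V₁/√(g·y₁) = 2.258/√(9.81×0.1037) = 2.239.
Conjugate-depth relation: y₂/y₁ = ½[√(1 + 8Fr₁²) − 1] = ½[√41.111 − 1] = 2.706.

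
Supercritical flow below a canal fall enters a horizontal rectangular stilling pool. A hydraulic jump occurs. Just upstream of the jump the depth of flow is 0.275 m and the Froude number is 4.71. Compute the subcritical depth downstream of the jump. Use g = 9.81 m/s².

Fr₁ = 4.71 (given).
Sequent-depth ratio: y₂/y₁ = ½[√(1 + 8Fr₁²) − 1] = ½[√178.5 − 1] = 6.18.
y₂ = 6.18 × 0.275 = 1.70 m.

y₂ = 1.70 m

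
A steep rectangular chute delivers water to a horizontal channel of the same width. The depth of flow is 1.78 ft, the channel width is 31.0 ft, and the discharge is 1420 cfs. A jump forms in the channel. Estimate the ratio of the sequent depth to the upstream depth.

y₂/y₁ = 4.33

q = Q/b = 1420/31.0 = 45.8 ft²/s; V₁ = q/y₁ = 25.7 ft/s. Fr₁ = V₁/√(g·y₁) = 3.40.
By Bélanger, y₂/y₁ = ½[√(1 + 8Fr₁²) − 1] = ½[√93.43 − 1] = 4.33.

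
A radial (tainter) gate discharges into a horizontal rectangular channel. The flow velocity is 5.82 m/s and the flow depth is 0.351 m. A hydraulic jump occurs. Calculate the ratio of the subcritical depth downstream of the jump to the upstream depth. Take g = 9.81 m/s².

Fr₁ = V₁/√(g·y₁) = 5.82/√(9.81×0.351) = 3.14.
Bélanger equation: y₂/y₁ = ½[√(1 + 8Fr₁²) − 1] = ½[√79.70 − 1] = 3.96.

y₂/y₁ = 3.96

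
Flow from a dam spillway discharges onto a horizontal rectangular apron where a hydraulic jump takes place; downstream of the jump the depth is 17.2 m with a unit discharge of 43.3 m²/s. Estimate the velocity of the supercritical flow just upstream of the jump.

V₁ = 35.9 m/s

V₂ = q/y₂ = 43.3/17.2 = 2.52 m/s; Fr₂ = V₂/√(g·y₂) = 0.194.
The Bélanger relation is symmetric: y₁/y₂ = ½[√(1 + 8Fr₂²) − 1] = ½[√1.300 − 1] = 0.0702.
y₁ = 0.0702 × 17.2 = 1.21 m.
V₁ = q/y₁ = 43.3/1.21 = 35.9 m/s.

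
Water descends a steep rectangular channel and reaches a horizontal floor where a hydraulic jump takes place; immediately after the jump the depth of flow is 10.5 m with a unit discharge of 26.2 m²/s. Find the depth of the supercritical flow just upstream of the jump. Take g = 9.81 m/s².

y₁ = 1.14 m

V₂ = q/y₂ = 26.2/10.5 = 2.50 m/s; Fr₂ = V₂/√(g·y₂) = 0.246.
Since the conjugate-depth ratio holds either way, y₁/y₂ = ½[√(1 + 8Fr₂²) − 1] = ½[√1.484 − 1] = 0.109.
y₁ = 0.109 × 10.5 = 1.14 m.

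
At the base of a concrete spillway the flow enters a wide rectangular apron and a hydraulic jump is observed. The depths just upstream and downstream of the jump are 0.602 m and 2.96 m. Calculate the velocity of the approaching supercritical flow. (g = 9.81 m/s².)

V₁ = 9.27 m/s

For a rectangular channel the momentum equation gives q² = ½·g·y₁·y₂·(y₁ + y₂) = ½×9.81×0.602×2.96×3.56 = 31.1.
q = √31.1 = 5.58 m²/s.
V₁ = q/y₁ = 5.58/0.602 = 9.27 m/s.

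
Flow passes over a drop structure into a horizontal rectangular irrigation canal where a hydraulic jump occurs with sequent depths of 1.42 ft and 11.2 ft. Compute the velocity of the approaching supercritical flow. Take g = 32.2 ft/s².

V₁ = 40.0 ft/s

For a rectangular channel the momentum equation gives q² = ½·g·y₁·y₂·(y₁ + y₂) = ½×32.2×1.42×11.2×12.6 = 3231.
q = √3231 = 56.8 ft²/s.
V₁ = q/y₁ = 56.8/1.42 = 40.0 ft/s.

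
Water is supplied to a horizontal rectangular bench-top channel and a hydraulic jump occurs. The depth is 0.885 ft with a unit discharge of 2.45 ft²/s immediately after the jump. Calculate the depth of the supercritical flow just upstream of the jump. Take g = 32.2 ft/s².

V₂ = q/y₂ = 2.45/0.885 = 2.77 ft/s; Fr₂ = V₂/√(g·y₂) = 0.519.
From the momentum equation (using Fr₂), y₁/y₂ = ½[√(1 + 8Fr₂²) − 1] = ½[√3.151 − 1] = 0.388.
y₁ = 0.388 × 0.885 = 0.343 ft.

y₁ = 0.343 ft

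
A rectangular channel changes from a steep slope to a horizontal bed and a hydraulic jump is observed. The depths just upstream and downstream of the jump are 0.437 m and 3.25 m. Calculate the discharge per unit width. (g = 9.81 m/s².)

q = 5.07 m²/s

For a rectangular channel the momentum equation gives q² = ½·g·y₁·y₂·(y₁ + y₂) = ½×9.81×0.437×3.25×3.69 = 25.7.
q = √25.7 = 5.07 m²/s.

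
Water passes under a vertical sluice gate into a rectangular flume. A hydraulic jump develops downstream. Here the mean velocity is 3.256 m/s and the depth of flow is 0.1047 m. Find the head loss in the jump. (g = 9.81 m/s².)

Fr₁ = V₁/√(g·y₁) = 3.256/√(9.81×0.1047) = 3.213.
From the momentum equation for a rectangular channel, y₂/y₁ = ½[√(1 + 8Fr₁²) − 1] = ½[√83.574 − 1] = 4.071.
y₂ = 4.071 × 0.1047 = 0.4262 m.
Head loss: ΔE = (y₂ − y₁)³/(4y₁y₂) = (0.4262 − 0.1047)³/(4×0.1047×0.4262) = 0.03324/0.1785 = 0.1862 m.

ΔE = 0.1862 m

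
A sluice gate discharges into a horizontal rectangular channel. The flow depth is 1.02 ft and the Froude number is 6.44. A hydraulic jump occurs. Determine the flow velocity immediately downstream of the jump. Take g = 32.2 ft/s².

V₂ = 4.28 ft/s

Fr₁ = 6.44 (given).
From the momentum equation for a rectangular channel, y₂/y₁ = ½[√(1 + 8Fr₁²) − 1] = ½[√332.8 − 1] = 8.62.
y₂ = 8.62 × 1.02 = 8.79 ft.
V₁ = Fr₁·√(g·y₁) = 6.44×√(32.2×1.02) = 36.9 ft/s; q = V₁·y₁ = 37.6 ft²/s.
V₂ = q/y₂ = 37.6/8.79 = 4.28 ft/s.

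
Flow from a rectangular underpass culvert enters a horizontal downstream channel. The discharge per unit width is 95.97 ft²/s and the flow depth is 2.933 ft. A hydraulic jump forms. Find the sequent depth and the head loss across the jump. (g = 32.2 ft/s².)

y₂ = 12.58 ft; ΔE = 6.078 ft

V₁ = q/y₁ = 95.97/2.933 = 32.72 ft/s. Fr₁ = V₁/√(g·y₁) = 32.72/√(32.2×2.933) = 3.367.
Conjugate-depth relation: y₂/y₁ = ½[√(1 + 8Fr₁²) − 1] = ½[√91.692 − 1] = 4.288.
y₂ = 4.288 × 2.933 = 12.58 ft.
Head loss: ΔE = (y₂ − y₁)³/(4y₁y₂) = (12.58 − 2.933)³/(4×2.933×12.58) = 896.7/147.5 = 6.078 ft.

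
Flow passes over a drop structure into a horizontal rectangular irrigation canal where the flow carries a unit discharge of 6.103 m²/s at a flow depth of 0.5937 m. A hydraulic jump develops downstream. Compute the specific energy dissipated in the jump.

V₁ = q/y₁ = 6.103/0.5937 = 10.28 m/s. Fr₁ = V₁/√(g·y₁) = 10.28/√(9.81×0.5937) = 4.259.
Bélanger equation: y₂/y₁ = ½[√(1 + 8Fr₁²) − 1] = ½[√146.15 − 1] = 5.545.
y₂ = 5.545 × 0.5937 = 3.292 m.
V₂ = q/y₂ = 6.103/3.292 = 1.854 m/s. E₁ = y₁ + V₁²/2g = 5.980 m; E₂ = y₂ + V₂²/2g = 3.467 m. ΔE = E₁ − E₂ = 2.513 m.

ΔE = 2.513 m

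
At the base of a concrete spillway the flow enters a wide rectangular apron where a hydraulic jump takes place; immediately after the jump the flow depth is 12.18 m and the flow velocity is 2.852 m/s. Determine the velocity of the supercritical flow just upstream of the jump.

Fr₂ = V₂/√(g·y₂) = 2.852/√(9.81×12.18) = 0.2609.
From the momentum equation (using Fr₂), y₁/y₂ = ½[√(1 + 8Fr₂²) − 1] = ½[√1.5446 − 1] = 0.1214.
y₁ = 0.1214 × 12.18 = 1.479 m.
V₁ = q/y₁ = 34.74/1.479 = 23.49 m/s.

V₁ = 23.49 m/s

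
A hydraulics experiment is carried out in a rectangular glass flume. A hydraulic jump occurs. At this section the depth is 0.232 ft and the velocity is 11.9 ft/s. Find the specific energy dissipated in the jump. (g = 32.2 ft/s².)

Fr₁ = V₁/√(g·y₁) = 11.9/√(32.2×0.232) = 4.35.
Sequent-depth ratio: y₂/y₁ = ½[√(1 + 8Fr₁²) − 1] = ½[√152.6 − 1] = 5.68.
y₂ = 5.68 × 0.232 = 1.32 ft.
q = V₁·y₁ = 11.9 × 0.232 = 2.76 ft²/s. V₂ = q/y₂ = 2.76/1.32 = 2.10 ft/s. E₁ = y₁ + V₁²/2g = 2.43 ft; E₂ = y₂ + V₂²/2g = 1.39 ft. ΔE = E₁ − E₂ = 1.05 ft.

ΔE = 1.05 ft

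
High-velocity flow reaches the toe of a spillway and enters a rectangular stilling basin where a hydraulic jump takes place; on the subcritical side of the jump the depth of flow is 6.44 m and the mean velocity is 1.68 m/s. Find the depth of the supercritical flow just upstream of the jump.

y₁ = 0.532 m

Fr₂ = V₂/√(g·y₂) = 1.68/√(9.81×6.44) = 0.211.
The Bélanger relation is symmetric: y₁/y₂ = ½[√(1 + 8Fr₂²) − 1] = ½[√1.357 − 1] = 0.0825.
y₁ = 0.0825 × 6.44 = 0.532 m.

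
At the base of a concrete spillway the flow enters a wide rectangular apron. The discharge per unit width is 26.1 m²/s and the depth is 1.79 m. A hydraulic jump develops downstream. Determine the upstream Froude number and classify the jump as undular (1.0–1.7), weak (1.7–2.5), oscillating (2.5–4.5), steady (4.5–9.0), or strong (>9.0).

Fr₁ = 3.48; oscillating jump

V₁ = q/y₁ = 26.1/1.79 = 14.6 m/s. Fr₁ = V₁/√(g·y₁) = 14.6/√(9.81×1.79) = 3.48.
Fr₁ = 3.48 lies in the oscillating range.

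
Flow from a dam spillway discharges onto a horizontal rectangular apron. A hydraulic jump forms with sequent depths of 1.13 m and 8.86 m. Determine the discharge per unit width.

For a rectangular channel the momentum equation gives q² = ½·g·y₁·y₂·(y₁ + y₂) = ½×9.81×1.13×8.86×9.99 = 491.
q = √491 = 22.1 m²/s.

q = 22.1 m²/s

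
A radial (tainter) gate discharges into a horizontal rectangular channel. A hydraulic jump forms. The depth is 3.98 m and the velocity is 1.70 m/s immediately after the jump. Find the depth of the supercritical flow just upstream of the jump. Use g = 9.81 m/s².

Fr₂ = V₂/√(g·y₂) = 1.70/√(9.81×3.98) = 0.272.
Applying the sequent-depth relation in reverse, y₁/y₂ = ½[√(1 + 8Fr₂²) − 1] = ½[√1.592 − 1] = 0.131.
y₁ = 0.131 × 3.98 = 0.521 m.

y₁ = 0.521 m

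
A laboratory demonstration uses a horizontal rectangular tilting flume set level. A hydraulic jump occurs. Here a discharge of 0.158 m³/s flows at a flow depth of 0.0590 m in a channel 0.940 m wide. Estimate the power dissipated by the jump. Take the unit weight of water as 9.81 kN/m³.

q = Q/b = 0.158/0.940 = 0.168 m²/s; V₁ = q/y₁ = 2.85 m/s. Fr₁ = V₁/√(g·y₁) = 3.74.
Sequent-depth ratio: y₂/y₁ = ½[√(1 + 8Fr₁²) − 1] = ½[√113.2 − 1] = 4.82.
y₂ = 4.82 × 0.0590 = 0.284 m.
V₂ = q/y₂ = 0.168/0.284 = 0.591 m/s. E₁ = y₁ + V₁²/2g = 0.473 m; E₂ = y₂ + V₂²/2g = 0.302 m. ΔE = E₁ − E₂ = 0.171 m.
P = γ·Q·ΔE = 9.81 × 0.158 × 0.171 = 0.264 kW.

P = 0.264 kW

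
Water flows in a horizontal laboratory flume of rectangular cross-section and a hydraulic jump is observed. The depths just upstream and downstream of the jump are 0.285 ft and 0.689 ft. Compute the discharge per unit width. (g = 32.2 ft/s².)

q = 1.75 ft²/s

For a rectangular channel the momentum equation gives q² = ½·g·y₁·y₂·(y₁ + y₂) = ½×32.2×0.285×0.689×0.974 = 3.08.
q = √3.08 = 1.75 ft²/s.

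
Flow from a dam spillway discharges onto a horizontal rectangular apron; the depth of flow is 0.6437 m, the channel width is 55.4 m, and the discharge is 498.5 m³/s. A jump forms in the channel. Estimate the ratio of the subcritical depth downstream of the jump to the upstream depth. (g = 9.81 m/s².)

y₂/y₁ = 7.383

q = Q/b = 498.5/55.4 = 8.998 m²/s; V₁ = q/y₁ = 13.98 m/s. Fr₁ = V₁/√(g·y₁) = 5.563.
By Bélanger, y₂/y₁ = ½[√(1 + 8Fr₁²) − 1] = ½[√248.56 − 1] = 7.383.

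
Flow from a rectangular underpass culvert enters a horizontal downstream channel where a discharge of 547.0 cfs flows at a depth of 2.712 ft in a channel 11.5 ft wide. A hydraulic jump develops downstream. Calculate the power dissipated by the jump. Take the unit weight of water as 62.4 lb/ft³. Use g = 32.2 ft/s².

q = Q/b = 547.0/11.5 = 47.57 ft²/s; V₁ = q/y₁ = 17.54 ft/s. Fr₁ = V₁/√(g·y₁) = 1.877.
Bélanger equation: y₂/y₁ = ½[√(1 + 8Fr₁²) − 1] = ½[√29.180 − 1] = 2.201.
y₂ = 2.201 × 2.712 = 5.969 ft.
V₂ = q/y₂ = 47.57/5.969 = 7.969 ft/s. E₁ = y₁ + V₁²/2g = 7.489 ft; E₂ = y₂ + V₂²/2g = 6.955 ft. ΔE = E₁ − E₂ = 0.5336 ft.
P = γ·Q·ΔE/550 = 62.4 × 547.0 × 0.5336 / 550 = 33.11 hp.

P = 33.11 hp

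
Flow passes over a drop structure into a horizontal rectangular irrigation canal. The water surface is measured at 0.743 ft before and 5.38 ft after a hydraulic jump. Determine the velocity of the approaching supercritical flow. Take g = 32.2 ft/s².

For a rectangular channel the momentum equation gives q² = ½·g·y₁·y₂·(y₁ + y₂) = ½×32.2×0.743×5.38×6.12 = 394.
q = √394 = 19.9 ft²/s.
V₁ = q/y₁ = 19.9/0.743 = 26.7 ft/s.

V₁ = 26.7 ft/s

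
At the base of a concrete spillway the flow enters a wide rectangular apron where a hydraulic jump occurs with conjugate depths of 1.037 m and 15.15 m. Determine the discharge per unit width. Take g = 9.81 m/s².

q = 35.32 m²/s

For a rectangular channel the momentum equation gives q² = ½·g·y₁·y₂·(y₁ + y₂) = ½×9.81×1.037×15.15×16.19 = 1247.
q = √1247 = 35.32 m²/s.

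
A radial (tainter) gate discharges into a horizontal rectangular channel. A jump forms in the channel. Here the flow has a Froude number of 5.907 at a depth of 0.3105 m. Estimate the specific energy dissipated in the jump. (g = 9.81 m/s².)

ΔE = 3.197 m

Fr₁ = 5.907 (given).
From the momentum equation for a rectangular channel, y₂/y₁ = ½[√(1 + 8Fr₁²) − 1] = ½[√280.14 − 1] = 7.869.
y₂ = 7.869 × 0.3105 = 2.443 m.
V₁ = Fr₁·√(g·y₁) = 5.907×√(9.81×0.3105) = 10.31 m/s; q = V₁·y₁ = 3.201 m²/s. V₂ = q/y₂ = 3.201/2.443 = 1.310 m/s. E₁ = y₁ + V₁²/2g = 5.728 m; E₂ = y₂ + V₂²/2g = 2.531 m. ΔE = E₁ − E₂ = 3.197 m.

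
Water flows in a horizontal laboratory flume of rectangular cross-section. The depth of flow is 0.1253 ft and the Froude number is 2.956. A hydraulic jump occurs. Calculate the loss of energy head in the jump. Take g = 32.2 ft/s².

Fr₁ = 2.956 (given).
Conjugate-depth relation: y₂/y₁ = ½[√(1 + 8Fr₁²) − 1] = ½[√70.903 − 1] = 3.710.
y₂ = 3.710 × 0.1253 = 0.4649 ft.
Head loss: ΔE = (y₂ − y₁)³/(4y₁y₂) = (0.4649 − 0.1253)³/(4×0.1253×0.4649) = 0.03916/0.2330 = 0.1681 ft.

ΔE = 0.1681 ft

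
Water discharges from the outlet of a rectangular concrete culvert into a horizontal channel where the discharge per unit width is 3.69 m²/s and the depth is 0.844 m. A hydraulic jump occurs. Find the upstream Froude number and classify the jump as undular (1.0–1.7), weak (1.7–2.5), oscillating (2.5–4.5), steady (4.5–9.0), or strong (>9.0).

V₁ = q/y₁ = 3.69/0.844 = 4.37 m/s. Fr₁ = V₁/√(g·y₁) = 4.37/√(9.81×0.844) = 1.52.
Fr₁ = 1.52 lies in the undular range.

Fr₁ = 1.52; undular jump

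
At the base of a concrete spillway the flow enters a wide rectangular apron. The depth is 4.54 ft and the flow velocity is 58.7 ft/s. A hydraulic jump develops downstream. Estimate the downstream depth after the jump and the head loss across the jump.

y₂ = 29.0 ft; ΔE = 27.7 ft

Fr₁ = V₁/√(g·y₁) = 58.7/√(32.2×4.54) = 4.85.
Bélanger equation: y₂/y₁ = ½[√(1 + 8Fr₁²) − 1] = ½[√189.6 − 1] = 6.38.
y₂ = 6.38 × 4.54 = 29.0 ft.
Head loss: ΔE = (y₂ − y₁)³/(4y₁y₂) = (29.0 − 4.54)³/(4×4.54×29.0) = 14605/526 = 27.7 ft.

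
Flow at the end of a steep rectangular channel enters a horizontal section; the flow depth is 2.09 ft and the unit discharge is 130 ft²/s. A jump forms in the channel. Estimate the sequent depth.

V₁ = q/y₁ = 130/2.09 = 62.2 ft/s. Fr₁ = V₁/√(g·y₁) = 62.2/√(32.2×2.09) = 7.58.
By Bélanger, y₂/y₁ = ½[√(1 + 8Fr₁²) − 1] = ½[√460.9 − 1] = 10.2.
y₂ = 10.2 × 2.09 = 21.4 ft.

y₂ = 21.4 ft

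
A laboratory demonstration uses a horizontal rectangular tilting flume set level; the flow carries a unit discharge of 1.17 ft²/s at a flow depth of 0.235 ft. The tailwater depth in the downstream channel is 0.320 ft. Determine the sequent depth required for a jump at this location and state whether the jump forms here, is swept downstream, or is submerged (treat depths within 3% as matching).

V₁ = q/y₁ = 1.17/0.235 = 4.98 ft/s. Fr₁ = V₁/√(g·y₁) = 4.98/√(32.2×0.235) = 1.81.
By Bélanger, y₂/y₁ = ½[√(1 + 8Fr₁²) − 1] = ½[√27.21 − 1] = 2.11.
y₂ = 2.11 × 0.235 = 0.495 ft.
Tailwater y_tw = 0.320 ft: y_tw < y₂, so the jump is swept downstream.

y₂ = 0.495 ft; the jump is swept downstream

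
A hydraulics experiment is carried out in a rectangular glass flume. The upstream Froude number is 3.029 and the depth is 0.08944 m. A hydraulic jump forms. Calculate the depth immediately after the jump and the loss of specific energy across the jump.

y₂ = 0.3410 m; ΔE = 0.1305 m

Fr₁ = 3.029 (given).
From the momentum equation for a rectangular channel, y₂/y₁ = ½[√(1 + 8Fr₁²) − 1] = ½[√74.399 − 1] = 3.813.
y₂ = 3.813 × 0.08944 = 0.3410 m.
V₁ = Fr₁·√(g·y₁) = 3.029×√(9.81×0.08944) = 2.837 m/s; q = V₁·y₁ = 0.2538 m²/s. V₂ = q/y₂ = 0.2538/0.3410 = 0.7442 m/s. E₁ = y₁ + V₁²/2g = 0.4997 m; E₂ = y₂ + V₂²/2g = 0.3692 m. ΔE = E₁ − E₂ = 0.1305 m.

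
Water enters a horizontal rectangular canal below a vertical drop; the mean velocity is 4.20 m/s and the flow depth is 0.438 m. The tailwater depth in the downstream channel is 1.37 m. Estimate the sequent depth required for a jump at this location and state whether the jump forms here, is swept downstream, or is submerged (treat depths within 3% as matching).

y₂ = 1.06 m; the jump is submerged

Fr₁ = V₁/√(g·y₁) = 4.20/√(9.81×0.438) = 2.03.
By Bélanger, y₂/y₁ = ½[√(1 + 8Fr₁²) − 1] = ½[√33.84 − 1] = 2.41.
y₂ = 2.41 × 0.438 = 1.06 m.
Tailwater y_tw = 1.37 m: y_tw > y₂, so the jump is submerged.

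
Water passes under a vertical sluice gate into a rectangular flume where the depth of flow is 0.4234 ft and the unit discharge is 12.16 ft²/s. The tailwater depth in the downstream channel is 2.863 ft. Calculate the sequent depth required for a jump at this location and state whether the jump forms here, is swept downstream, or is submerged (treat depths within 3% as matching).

V₁ = q/y₁ = 12.16/0.4234 = 28.72 ft/s. Fr₁ = V₁/√(g·y₁) = 28.72/√(32.2×0.4234) = 7.778.
From the momentum equation for a rectangular channel, y₂/y₁ = ½[√(1 + 8Fr₁²) − 1] = ½[√485.00 − 1] = 10.51.
y₂ = 10.51 × 0.4234 = 4.451 ft.
Tailwater y_tw = 2.863 ft: y_tw < y₂, so the jump is swept downstream.

y₂ = 4.451 ft; the jump is swept downstream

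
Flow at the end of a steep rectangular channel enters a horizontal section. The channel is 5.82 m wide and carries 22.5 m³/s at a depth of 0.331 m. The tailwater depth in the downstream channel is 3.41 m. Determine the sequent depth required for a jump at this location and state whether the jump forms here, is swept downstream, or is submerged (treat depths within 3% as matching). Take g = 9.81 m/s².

y₂ = 2.87 m; the jump is submerged

q = Q/b = 22.5/5.82 = 3.87 m²/s; V₁ = q/y₁ = 11.7 m/s. Fr₁ = V₁/√(g·y₁) = 6.48.
Conjugate-depth relation: y₂/y₁ = ½[√(1 + 8Fr₁²) − 1] = ½[√337.1 − 1] = 8.68.
y₂ = 8.68 × 0.331 = 2.87 m.
Tailwater y_tw = 3.41 m: y_tw > y₂, so the jump is submerged.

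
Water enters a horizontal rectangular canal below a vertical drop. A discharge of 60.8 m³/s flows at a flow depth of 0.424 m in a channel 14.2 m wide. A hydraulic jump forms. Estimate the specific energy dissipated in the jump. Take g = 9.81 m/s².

ΔE = 2.73 m

q = Q/b = 60.8/14.2 = 4.28 m²/s; V₁ = q/y₁ = 10.1 m/s. Fr₁ = V₁/√(g·y₁) = 4.95.
Bélanger equation: y₂/y₁ = ½[√(1 + 8Fr₁²) − 1] = ½[√197.1 − 1] = 6.52.
y₂ = 6.52 × 0.424 = 2.76 m.
Head loss: ΔE = (y₂ − y₁)³/(4y₁y₂) = (2.76 − 0.424)³/(4×0.424×2.76) = 12.8/4.69 = 2.73 m.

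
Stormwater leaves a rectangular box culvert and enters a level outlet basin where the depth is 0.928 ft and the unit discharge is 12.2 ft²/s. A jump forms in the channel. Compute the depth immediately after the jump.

V₁ = q/y₁ = 12.2/0.928 = 13.1 ft/s. Fr₁ = V₁/√(g·y₁) = 13.1/√(32.2×0.928) = 2.40.
Sequent-depth ratio: y₂/y₁ = ½[√(1 + 8Fr₁²) − 1] = ½[√47.27 − 1] = 2.94.
y₂ = 2.94 × 0.928 = 2.73 ft.

y₂ = 2.73 ft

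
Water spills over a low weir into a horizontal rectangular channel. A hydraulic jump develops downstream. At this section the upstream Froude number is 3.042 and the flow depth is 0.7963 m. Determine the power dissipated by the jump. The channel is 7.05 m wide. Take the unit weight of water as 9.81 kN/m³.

P = 552.1 kW

Fr₁ = 3.042 (given).
By Bélanger, y₂/y₁ = ½[√(1 + 8Fr₁²) − 1] = ½[√75.030 − 1] = 3.831.
y₂ = 3.831 × 0.7963 = 3.051 m.
V₁ = Fr₁·√(g·y₁) = 3.042×√(9.81×0.7963) = 8.502 m/s; q = V₁·y₁ = 6.770 m²/s. V₂ = q/y₂ = 6.770/3.051 = 2.219 m/s. E₁ = y₁ + V₁²/2g = 4.481 m; E₂ = y₂ + V₂²/2g = 3.302 m. ΔE = E₁ − E₂ = 1.179 m.
Q = q·b = 6.770 × 7.05 = 47.73 m³/s. P = γ·Q·ΔE = 9.81 × 47.73 × 1.179 = 552.1 kW.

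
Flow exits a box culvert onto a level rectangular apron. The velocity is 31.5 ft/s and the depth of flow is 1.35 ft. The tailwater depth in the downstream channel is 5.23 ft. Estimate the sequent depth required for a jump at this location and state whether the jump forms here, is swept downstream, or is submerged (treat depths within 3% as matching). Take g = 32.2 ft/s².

Fr₁ = V₁/√(g·y₁) = 31.5/√(32.2×1.35) = 4.78.
Sequent-depth ratio: y₂/y₁ = ½[√(1 + 8Fr₁²) − 1] = ½[√183.6 − 1] = 6.28.
y₂ = 6.28 × 1.35 = 8.47 ft.
Tailwater y_tw = 5.23 ft: y_tw < y₂, so the jump is swept downstream.

y₂ = 8.47 ft; the jump is swept downstream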